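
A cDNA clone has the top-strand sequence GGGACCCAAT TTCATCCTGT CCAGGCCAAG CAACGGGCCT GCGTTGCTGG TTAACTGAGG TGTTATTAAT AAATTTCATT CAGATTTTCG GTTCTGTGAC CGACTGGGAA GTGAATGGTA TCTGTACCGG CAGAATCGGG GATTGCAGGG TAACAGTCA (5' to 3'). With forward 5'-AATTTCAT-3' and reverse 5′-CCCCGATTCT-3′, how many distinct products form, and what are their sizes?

The forward primer AATTTCAT matches the top strand at positions 8–15, 72–79.
The reverse primer's reverse complement is AGAATCGGGG, matching at positions 132–141.
Each forward site pairs with the reverse site to give a product ending at position 141: sizes 134, 70 bp.

Two products: 134 bp, 70 bp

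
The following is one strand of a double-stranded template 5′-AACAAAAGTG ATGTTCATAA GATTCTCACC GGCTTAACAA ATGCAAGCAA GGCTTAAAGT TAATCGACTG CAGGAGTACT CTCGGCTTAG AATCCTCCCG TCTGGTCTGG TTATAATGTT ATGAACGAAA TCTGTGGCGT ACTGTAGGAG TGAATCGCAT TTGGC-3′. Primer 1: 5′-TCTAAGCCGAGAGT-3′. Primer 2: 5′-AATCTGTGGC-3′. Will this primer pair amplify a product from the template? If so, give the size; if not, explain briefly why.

No product — the primers' 3' ends point away from each other.

Primer 1 (TCTAAGCCGAGAGT) has reverse complement ACTCTCGGCTTAGA, which matches the top strand at positions 78–91; primer 1 anneals to the top strand there with its 3' end pointing upstream toward position 78.
Primer 2 (AATCTGTGGC) matches the top strand directly at positions 129–138; it anneals to the bottom strand with its 3' end pointing downstream toward position 138.
The 3' ends diverge (primer 1 extends toward position 1, primer 2 toward position 165), so the primers never converge on a shared product.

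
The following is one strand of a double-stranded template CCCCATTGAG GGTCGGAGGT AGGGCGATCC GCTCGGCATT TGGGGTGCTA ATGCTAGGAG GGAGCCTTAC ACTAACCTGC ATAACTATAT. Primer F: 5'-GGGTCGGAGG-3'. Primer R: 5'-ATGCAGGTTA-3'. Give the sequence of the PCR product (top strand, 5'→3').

Scanning the template, GGGTCGGAGG occurs at positions 10–19; this primer anneals to the bottom strand there with its 3' end pointing downstream.
Reverse complement of the reverse primer: TAACCTGCAT. This occurs on the top strand at positions 73–82.
The product is the template from position 10 through 82 (73 bp).

5'-GGGTCGGAGGTAGGGCGATCCGCTCGGCATTTGGGGTGCTAATGCTAGGAGGGAGCCTTACACTAACCTGCAT-3'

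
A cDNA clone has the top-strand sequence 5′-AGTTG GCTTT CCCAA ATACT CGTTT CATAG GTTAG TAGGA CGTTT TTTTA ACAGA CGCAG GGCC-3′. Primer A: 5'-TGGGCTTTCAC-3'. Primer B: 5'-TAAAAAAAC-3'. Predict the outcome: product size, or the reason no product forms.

Primer A (TGGGCTTTCAC) does not match the top strand, and its reverse complement GTGAAAGCCCA does not match either.
With no annealing site for primer A, no amplification occurs.

No product — primer A has no binding site in the template.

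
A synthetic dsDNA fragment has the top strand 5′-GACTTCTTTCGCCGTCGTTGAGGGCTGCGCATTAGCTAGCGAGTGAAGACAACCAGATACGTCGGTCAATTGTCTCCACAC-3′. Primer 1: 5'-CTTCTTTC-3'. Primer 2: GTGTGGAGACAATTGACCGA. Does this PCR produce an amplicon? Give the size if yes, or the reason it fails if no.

Primer 1 (CTTCTTTC) matches the top strand at positions 3–10; it acts as a forward primer.
Primer 2's reverse complement is TCGGTCAATTGTCTCCACAC, matching the top strand at positions 62–81; it acts as a reverse primer.
The 3' ends face each other across positions 3–81, giving a 79 bp product.

Yes — a 79 bp product.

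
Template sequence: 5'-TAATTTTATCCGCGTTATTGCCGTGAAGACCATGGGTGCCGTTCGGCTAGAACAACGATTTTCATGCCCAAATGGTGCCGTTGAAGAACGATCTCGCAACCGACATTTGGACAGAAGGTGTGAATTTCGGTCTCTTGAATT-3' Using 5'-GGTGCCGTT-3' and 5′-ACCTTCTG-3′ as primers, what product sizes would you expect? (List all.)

85 bp, 46 bp

The forward primer GGTGCCGTT matches the top strand at positions 35–43, 74–82.
The reverse primer's reverse complement is CAGAAGGT, matching at positions 112–119.
Each forward site pairs with the reverse site to give a product ending at position 119: sizes 85, 46 bp.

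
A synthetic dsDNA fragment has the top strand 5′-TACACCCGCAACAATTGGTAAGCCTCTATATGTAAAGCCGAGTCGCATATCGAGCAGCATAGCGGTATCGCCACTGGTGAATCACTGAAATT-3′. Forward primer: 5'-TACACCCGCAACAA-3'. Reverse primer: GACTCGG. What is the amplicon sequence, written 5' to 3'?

5'-TACACCCGCAACAATTGGTAAGCCTCTATATGTAAAGCCGAGTC-3'

The forward primer matches the template at positions 1–14.
The reverse primer's reverse complement is CCGAGTC, which matches the template at positions 38–44.
The product is the template from position 1 through 44 (44 bp).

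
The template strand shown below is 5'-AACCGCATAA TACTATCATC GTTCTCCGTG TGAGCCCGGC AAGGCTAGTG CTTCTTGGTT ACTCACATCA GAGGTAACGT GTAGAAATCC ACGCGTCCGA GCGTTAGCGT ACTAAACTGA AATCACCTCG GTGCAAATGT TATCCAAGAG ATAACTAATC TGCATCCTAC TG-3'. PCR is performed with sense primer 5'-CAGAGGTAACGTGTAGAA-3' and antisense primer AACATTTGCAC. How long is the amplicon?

73 bp

Forward primer CAGAGGTAACGTGTAGAA is found on the top strand at positions 69–86.
Taking the reverse complement of AACATTTGCAC gives GTGCAAATGTT, found at positions 131–141 on the template; the primer anneals here to the top strand with its 3' end pointing upstream.
Amplicon spans positions 69–141: 73 bp.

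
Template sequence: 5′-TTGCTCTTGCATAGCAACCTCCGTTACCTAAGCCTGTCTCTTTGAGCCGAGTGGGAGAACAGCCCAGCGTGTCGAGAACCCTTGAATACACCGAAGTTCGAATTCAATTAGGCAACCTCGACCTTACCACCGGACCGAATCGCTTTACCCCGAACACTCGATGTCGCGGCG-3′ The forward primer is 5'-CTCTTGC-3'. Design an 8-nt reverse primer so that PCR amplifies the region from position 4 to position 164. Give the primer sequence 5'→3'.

The product's 3' end on the top strand is position 164.
The reverse primer anneals to the top strand over positions 157–164, i.e. to CTCGATGT.
Its sequence written 5'→3' is the reverse complement: ACATCGAG.

5'-ACATCGAG-3'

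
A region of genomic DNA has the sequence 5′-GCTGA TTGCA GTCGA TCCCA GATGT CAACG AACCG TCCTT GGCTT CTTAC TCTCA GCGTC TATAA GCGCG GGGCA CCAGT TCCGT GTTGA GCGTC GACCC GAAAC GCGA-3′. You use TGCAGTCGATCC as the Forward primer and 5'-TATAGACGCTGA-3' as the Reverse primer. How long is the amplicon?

Scanning the template, TGCAGTCGATCC occurs at positions 7–18; this primer anneals to the bottom strand there with its 3' end pointing downstream.
Reverse complement of the reverse primer: TCAGCGTCTATA. This occurs on the top strand at positions 53–64.
Product length = (reverse-primer end) − (forward-primer start) + 1 = 64 − 7 + 1 = 58 bp.

58 bp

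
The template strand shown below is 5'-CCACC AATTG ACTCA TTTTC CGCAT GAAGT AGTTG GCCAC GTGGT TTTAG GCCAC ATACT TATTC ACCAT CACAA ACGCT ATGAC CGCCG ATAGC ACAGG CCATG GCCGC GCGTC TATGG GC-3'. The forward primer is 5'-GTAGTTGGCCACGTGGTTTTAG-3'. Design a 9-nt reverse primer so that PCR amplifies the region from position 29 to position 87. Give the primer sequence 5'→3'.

The product's 3' end on the top strand is position 87.
The reverse primer anneals to the top strand over positions 79–87, i.e. to CTATGACCG.
Its sequence written 5'→3' is the reverse complement: CGGTCATAG.

5'-CGGTCATAG-3'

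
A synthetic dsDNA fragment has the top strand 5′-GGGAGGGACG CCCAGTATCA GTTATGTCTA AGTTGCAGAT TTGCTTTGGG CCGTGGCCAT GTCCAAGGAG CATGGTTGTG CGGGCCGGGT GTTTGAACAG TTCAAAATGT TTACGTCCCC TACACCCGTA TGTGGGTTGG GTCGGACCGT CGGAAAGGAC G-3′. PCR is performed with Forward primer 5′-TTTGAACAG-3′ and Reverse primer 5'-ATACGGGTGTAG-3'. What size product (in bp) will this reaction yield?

The forward primer matches the template at positions 92–100.
The reverse primer's reverse complement is CTACACCCGTAT, which matches the template at positions 120–131.
The product runs from position 92 to position 131, so its length is 131 − 92 + 1 = 40 bp.

40 bp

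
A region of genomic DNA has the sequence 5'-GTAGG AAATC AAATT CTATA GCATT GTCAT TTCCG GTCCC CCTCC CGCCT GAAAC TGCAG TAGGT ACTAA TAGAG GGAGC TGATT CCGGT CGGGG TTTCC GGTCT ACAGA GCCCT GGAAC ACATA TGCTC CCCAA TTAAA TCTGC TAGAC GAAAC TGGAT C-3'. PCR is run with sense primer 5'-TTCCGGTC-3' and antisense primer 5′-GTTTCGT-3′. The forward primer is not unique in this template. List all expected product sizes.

The forward primer TTCCGGTC matches the top strand at positions 31–38, 84–91, 97–104.
The reverse primer's reverse complement is ACGAAAC, matching at positions 149–155.
Each forward site pairs with the reverse site to give a product ending at position 155: sizes 125, 72, 59 bp.

125 bp, 72 bp, 59 bp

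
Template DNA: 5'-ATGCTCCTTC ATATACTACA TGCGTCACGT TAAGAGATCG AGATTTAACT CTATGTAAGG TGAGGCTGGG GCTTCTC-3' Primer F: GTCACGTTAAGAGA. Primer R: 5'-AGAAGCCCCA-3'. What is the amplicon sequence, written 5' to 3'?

The forward primer matches the template at positions 24–37.
Taking the reverse complement of AGAAGCCCCA gives TGGGGCTTCT, found at positions 67–76 on the template; the primer anneals here to the top strand with its 3' end pointing upstream.
The product is the template from position 24 through 76 (53 bp).

5'-GTCACGTTAAGAGATCGAGATTTAACTCTATGTAAGGTGAGGCTGGGGCTTCT-3'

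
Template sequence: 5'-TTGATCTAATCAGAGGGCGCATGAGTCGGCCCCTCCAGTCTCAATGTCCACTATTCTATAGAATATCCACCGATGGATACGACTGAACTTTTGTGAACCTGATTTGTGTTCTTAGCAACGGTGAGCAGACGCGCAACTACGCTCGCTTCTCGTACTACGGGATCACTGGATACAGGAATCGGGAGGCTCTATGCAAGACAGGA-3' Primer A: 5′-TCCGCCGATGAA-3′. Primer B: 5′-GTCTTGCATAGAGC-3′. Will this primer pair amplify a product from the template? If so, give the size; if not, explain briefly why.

No product — primer A has no binding site in the template.

Primer A (TCCGCCGATGAA) does not match the top strand, and its reverse complement TTCATCGGCGGA does not match either.
With no annealing site for primer A, no amplification occurs.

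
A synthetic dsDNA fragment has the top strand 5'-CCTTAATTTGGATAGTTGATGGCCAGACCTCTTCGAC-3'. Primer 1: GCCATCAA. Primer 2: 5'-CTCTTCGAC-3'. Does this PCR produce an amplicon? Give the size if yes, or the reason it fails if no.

No product — the primers' 3' ends point away from each other.

Primer 1 (GCCATCAA) has reverse complement TTGATGGC, which matches the top strand at positions 16–23; primer 1 anneals to the top strand there with its 3' end pointing upstream toward position 16.
Primer 2 (CTCTTCGAC) matches the top strand directly at positions 29–37; it anneals to the bottom strand with its 3' end pointing downstream toward position 37.
The 3' ends diverge (primer 1 extends toward position 1, primer 2 toward position 37), so the primers never converge on a shared product.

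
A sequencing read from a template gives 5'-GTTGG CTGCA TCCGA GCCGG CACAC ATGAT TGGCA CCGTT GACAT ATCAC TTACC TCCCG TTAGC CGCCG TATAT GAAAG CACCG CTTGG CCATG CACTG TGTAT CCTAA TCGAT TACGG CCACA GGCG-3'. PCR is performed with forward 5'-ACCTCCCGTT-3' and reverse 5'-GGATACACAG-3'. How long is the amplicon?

Forward primer ACCTCCCGTT is found on the top strand at positions 53–62.
The reverse primer's reverse complement is CTGTGTATCC, which matches the template at positions 98–107.
Amplicon spans positions 53–107: 55 bp.

55 bp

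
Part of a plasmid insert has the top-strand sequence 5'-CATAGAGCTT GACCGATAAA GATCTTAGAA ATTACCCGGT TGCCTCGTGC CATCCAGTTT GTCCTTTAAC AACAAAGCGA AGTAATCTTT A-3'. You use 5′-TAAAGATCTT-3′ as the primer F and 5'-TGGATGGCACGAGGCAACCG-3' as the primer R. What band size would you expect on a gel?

40 bp

The forward primer matches the template at positions 17–26.
Taking the reverse complement of TGGATGGCACGAGGCAACCG gives CGGTTGCCTCGTGCCATCCA, found at positions 37–56 on the template; the primer anneals here to the top strand with its 3' end pointing upstream.
The product runs from position 17 to position 56, so its length is 56 − 17 + 1 = 40 bp.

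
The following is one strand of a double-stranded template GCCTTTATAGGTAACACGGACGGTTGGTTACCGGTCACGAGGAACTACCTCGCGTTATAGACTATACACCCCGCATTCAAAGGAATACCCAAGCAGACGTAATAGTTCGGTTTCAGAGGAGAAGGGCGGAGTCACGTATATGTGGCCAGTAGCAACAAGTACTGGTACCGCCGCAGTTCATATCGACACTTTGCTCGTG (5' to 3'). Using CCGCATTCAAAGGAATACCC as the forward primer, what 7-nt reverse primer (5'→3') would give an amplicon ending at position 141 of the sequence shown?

5'-ATATACG-3'

The forward primer binds at positions 71–90; the product's 3' end on the top strand is position 141.
The reverse primer anneals to the top strand over positions 135–141, i.e. to CGTATAT.
Its sequence written 5'→3' is the reverse complement: ATATACG.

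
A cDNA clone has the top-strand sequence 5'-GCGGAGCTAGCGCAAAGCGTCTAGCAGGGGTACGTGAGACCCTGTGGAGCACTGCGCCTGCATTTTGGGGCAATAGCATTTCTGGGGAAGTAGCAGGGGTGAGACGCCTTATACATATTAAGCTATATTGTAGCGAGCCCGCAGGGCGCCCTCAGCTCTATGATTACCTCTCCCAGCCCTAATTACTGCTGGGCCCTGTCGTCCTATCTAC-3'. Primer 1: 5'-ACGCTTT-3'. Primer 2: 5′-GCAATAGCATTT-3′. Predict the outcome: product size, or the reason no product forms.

Primer 1 (ACGCTTT) has reverse complement AAAGCGT, which matches the top strand at positions 14–20; primer 1 anneals to the top strand there with its 3' end pointing upstream toward position 14.
Primer 2 (GCAATAGCATTT) matches the top strand directly at positions 70–81; it anneals to the bottom strand with its 3' end pointing downstream toward position 81.
The 3' ends diverge (primer 1 extends toward position 1, primer 2 toward position 211), so the primers never converge on a shared product.

No product — the primers' 3' ends point away from each other.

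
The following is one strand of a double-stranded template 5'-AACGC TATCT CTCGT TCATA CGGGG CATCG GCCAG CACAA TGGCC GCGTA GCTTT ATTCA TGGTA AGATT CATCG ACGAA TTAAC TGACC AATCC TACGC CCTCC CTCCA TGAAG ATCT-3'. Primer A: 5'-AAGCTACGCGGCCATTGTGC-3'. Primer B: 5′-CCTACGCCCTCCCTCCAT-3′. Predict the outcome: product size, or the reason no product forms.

No product — the primers' 3' ends point away from each other.

Primer A (AAGCTACGCGGCCATTGTGC) has reverse complement GCACAATGGCCGCGTAGCTT, which matches the top strand at positions 35–54; primer A anneals to the top strand there with its 3' end pointing upstream toward position 35.
Primer B (CCTACGCCCTCCCTCCAT) matches the top strand directly at positions 94–111; it anneals to the bottom strand with its 3' end pointing downstream toward position 111.
The 3' ends diverge (primer A extends toward position 1, primer B toward position 119), so the primers never converge on a shared product.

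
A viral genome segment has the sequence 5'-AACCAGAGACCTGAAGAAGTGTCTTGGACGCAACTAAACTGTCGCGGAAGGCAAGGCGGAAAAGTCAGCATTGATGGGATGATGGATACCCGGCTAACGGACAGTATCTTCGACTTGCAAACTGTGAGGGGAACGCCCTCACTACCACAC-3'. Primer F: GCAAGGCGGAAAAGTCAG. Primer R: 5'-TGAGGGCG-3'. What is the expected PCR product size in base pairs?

91 bp

The forward primer matches the template at positions 51–68.
Taking the reverse complement of TGAGGGCG gives CGCCCTCA, found at positions 134–141 on the template; the primer anneals here to the top strand with its 3' end pointing upstream.
Product length = (reverse-primer end) − (forward-primer start) + 1 = 141 − 51 + 1 = 91 bp.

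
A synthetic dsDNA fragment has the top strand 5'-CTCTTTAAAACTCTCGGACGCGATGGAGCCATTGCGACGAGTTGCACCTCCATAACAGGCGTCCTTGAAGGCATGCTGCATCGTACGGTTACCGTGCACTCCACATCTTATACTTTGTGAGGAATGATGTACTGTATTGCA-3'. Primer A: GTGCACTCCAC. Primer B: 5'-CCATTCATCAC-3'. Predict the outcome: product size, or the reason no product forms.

No product — primer B has no binding site in the template.

Primer B (CCATTCATCAC) does not match the top strand, and its reverse complement GTGATGAATGG does not match either.
With no annealing site for primer B, no amplification occurs.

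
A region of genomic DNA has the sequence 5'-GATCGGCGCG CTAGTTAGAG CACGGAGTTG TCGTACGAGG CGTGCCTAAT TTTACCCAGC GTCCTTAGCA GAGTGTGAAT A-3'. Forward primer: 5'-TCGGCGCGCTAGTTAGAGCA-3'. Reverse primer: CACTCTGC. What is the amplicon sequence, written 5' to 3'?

5'-TCGGCGCGCTAGTTAGAGCACGGAGTTGTCGTACGAGGCGTGCCTAATTTTACCCAGCGTCCTTAGCAGAGTG-3'

Forward primer TCGGCGCGCTAGTTAGAGCA is found on the top strand at positions 3–22.
Taking the reverse complement of CACTCTGC gives GCAGAGTG, found at positions 68–75 on the template; the primer anneals here to the top strand with its 3' end pointing upstream.
The product is the template from position 3 through 75 (73 bp).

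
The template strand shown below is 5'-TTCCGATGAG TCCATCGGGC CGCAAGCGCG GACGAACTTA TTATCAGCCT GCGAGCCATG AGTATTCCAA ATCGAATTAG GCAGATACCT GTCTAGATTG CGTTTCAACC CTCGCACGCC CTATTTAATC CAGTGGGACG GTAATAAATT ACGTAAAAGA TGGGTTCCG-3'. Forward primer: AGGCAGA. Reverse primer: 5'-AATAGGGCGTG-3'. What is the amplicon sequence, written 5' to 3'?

Forward primer AGGCAGA is found on the top strand at positions 79–85.
Taking the reverse complement of AATAGGGCGTG gives CACGCCCTATT, found at positions 115–125 on the template; the primer anneals here to the top strand with its 3' end pointing upstream.
The product is the template from position 79 through 125 (47 bp).

5'-AGGCAGATACCTGTCTAGATTGCGTTTCAACCCTCGCACGCCCTATT-3'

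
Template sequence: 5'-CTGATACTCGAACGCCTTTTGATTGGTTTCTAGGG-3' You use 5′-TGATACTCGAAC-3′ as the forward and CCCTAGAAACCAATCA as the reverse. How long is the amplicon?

Scanning the template, TGATACTCGAAC occurs at positions 2–13; this primer anneals to the bottom strand there with its 3' end pointing downstream.
Reverse complement of the reverse primer: TGATTGGTTTCTAGGG. This occurs on the top strand at positions 20–35.
The product runs from position 2 to position 35, so its length is 35 − 2 + 1 = 34 bp.

34 bp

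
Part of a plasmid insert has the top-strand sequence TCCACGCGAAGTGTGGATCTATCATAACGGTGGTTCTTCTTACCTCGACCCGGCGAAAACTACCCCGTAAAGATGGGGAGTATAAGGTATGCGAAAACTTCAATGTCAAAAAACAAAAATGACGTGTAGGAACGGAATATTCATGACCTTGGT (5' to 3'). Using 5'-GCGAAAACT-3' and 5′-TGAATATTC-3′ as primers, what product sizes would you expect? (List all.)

91 bp, 53 bp

The forward primer GCGAAAACT matches the top strand at positions 53–61, 91–99.
The reverse primer's reverse complement is GAATATTCA, matching at positions 135–143.
Each forward site pairs with the reverse site to give a product ending at position 143: sizes 91, 53 bp.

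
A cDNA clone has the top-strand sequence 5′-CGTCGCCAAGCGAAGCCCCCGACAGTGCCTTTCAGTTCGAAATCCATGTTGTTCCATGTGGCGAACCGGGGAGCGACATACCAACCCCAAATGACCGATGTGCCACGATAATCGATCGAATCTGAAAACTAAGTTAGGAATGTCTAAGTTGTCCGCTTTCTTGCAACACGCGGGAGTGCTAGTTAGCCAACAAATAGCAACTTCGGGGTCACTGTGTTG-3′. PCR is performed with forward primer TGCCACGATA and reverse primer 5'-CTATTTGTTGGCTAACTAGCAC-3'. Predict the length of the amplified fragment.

97 bp

The forward primer matches the template at positions 101–110.
The reverse primer's reverse complement is GTGCTAGTTAGCCAACAAATAG, which matches the template at positions 176–197.
The product runs from position 101 to position 197, so its length is 197 − 101 + 1 = 97 bp.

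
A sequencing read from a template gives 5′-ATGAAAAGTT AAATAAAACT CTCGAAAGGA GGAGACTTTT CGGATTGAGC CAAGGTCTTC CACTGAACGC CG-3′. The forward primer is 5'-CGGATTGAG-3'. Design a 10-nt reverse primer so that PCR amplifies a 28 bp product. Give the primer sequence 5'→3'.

5'-GTTCAGTGGA-3'

The forward primer binds at positions 41–49, so a 28 bp product ends at position 41 + 28 − 1 = 68.
The reverse primer anneals to the top strand over positions 59–68, i.e. to TCCACTGAAC.
Its sequence written 5'→3' is the reverse complement: GTTCAGTGGA.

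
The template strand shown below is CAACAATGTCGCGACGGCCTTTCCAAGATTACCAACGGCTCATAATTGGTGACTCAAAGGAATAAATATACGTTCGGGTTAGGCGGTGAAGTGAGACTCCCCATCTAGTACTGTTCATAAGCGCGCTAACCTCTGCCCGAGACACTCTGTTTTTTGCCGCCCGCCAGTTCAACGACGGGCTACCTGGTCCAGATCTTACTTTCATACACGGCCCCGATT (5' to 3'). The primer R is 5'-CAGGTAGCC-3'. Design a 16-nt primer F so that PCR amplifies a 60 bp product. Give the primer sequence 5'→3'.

5'-TAACCTCTGCCCGAGA-3'

The reverse primer's reverse complement GGCTACCTG matches the template at positions 178–186, so the product ends at position 186.
A 60 bp product then starts at position 186 − 60 + 1 = 127.
The forward primer is identical to the top strand there: TAACCTCTGCCCGAGA.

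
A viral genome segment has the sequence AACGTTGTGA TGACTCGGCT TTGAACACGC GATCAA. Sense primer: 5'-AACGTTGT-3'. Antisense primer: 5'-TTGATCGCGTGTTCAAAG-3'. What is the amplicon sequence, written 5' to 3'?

Forward primer AACGTTGT is found on the top strand at positions 1–8.
Reverse complement of the reverse primer: CTTTGAACACGCGATCAA. This occurs on the top strand at positions 19–36.
The product is the template from position 1 through 36 (36 bp).

5'-AACGTTGTGATGACTCGGCTTTGAACACGCGATCAA-3'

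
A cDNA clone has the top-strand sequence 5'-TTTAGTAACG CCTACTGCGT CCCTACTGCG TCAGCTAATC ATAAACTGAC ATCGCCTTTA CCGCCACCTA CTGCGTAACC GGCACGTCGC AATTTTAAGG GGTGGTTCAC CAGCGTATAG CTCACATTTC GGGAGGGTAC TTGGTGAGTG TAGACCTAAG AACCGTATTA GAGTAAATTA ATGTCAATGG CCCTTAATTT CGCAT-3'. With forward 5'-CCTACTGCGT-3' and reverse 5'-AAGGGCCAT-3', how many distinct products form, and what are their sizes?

The forward primer CCTACTGCGT matches the top strand at positions 11–20, 22–31, 67–76.
The reverse primer's reverse complement is ATGGCCCTT, matching at positions 187–195.
Each forward site pairs with the reverse site to give a product ending at position 195: sizes 185, 174, 129 bp.

Three products: 185 bp, 174 bp, 129 bp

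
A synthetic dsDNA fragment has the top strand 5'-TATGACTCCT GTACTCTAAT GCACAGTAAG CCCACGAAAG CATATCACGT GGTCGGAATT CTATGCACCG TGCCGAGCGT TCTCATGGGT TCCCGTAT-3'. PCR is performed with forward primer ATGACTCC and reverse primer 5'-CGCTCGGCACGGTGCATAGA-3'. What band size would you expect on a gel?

78 bp

The forward primer matches the template at positions 2–9.
The reverse primer's reverse complement is TCTATGCACCGTGCCGAGCG, which matches the template at positions 60–79.
The product runs from position 2 to position 79, so its length is 79 − 2 + 1 = 78 bp.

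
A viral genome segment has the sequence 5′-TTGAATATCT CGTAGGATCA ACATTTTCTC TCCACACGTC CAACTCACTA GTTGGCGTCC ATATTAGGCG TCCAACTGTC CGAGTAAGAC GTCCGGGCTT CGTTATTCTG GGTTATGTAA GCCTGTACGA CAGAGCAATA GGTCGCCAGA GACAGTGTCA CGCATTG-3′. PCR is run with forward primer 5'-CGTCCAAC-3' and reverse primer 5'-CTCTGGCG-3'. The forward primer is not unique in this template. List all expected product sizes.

115 bp, 83 bp

The forward primer CGTCCAAC matches the top strand at positions 37–44, 69–76.
The reverse primer's reverse complement is CGCCAGAG, matching at positions 144–151.
Each forward site pairs with the reverse site to give a product ending at position 151: sizes 115, 83 bp.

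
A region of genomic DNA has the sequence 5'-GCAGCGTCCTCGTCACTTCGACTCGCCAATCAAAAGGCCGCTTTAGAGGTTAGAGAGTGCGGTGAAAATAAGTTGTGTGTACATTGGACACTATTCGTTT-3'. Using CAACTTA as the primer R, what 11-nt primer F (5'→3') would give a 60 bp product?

The reverse primer's reverse complement TAAGTTG matches the template at positions 69–75, so the product ends at position 75.
A 60 bp product then starts at position 75 − 60 + 1 = 16.
The forward primer is identical to the top strand there: CTTCGACTCGC.

5'-CTTCGACTCGC-3'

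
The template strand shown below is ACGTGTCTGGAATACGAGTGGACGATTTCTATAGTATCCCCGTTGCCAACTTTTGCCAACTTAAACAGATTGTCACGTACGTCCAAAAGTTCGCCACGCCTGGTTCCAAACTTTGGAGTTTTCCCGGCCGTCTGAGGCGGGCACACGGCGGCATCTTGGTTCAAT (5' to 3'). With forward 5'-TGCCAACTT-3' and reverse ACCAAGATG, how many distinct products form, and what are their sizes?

The forward primer TGCCAACTT matches the top strand at positions 44–52, 54–62.
The reverse primer's reverse complement is CATCTTGGT, matching at positions 152–160.
Each forward site pairs with the reverse site to give a product ending at position 160: sizes 117, 107 bp.

Two products: 117 bp, 107 bp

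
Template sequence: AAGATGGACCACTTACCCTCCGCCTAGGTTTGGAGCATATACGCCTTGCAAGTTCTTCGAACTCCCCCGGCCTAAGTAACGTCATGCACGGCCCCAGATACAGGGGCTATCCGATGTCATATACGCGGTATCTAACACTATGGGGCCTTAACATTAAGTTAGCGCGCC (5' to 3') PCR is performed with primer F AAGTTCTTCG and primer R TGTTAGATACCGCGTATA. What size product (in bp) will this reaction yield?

Forward primer AAGTTCTTCG is found on the top strand at positions 50–59.
The reverse primer's reverse complement is TATACGCGGTATCTAACA, which matches the template at positions 120–137.
The product runs from position 50 to position 137, so its length is 137 − 50 + 1 = 88 bp.

88 bp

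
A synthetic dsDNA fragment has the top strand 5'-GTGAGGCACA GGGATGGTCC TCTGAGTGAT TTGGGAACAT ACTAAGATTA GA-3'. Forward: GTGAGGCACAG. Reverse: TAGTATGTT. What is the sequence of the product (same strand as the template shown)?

The forward primer matches the template at positions 1–11.
Taking the reverse complement of TAGTATGTT gives AACATACTA, found at positions 36–44 on the template; the primer anneals here to the top strand with its 3' end pointing upstream.
The product is the template from position 1 through 44 (44 bp).

5'-GTGAGGCACAGGGATGGTCCTCTGAGTGATTTGGGAACATACTA-3'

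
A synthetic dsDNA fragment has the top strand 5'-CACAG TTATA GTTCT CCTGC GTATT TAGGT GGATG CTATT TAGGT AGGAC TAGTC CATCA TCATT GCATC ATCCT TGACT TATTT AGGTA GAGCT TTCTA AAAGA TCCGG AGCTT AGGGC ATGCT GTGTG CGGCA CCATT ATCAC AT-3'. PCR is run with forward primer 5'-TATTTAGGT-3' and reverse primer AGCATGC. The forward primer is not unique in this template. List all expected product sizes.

The forward primer TATTTAGGT matches the top strand at positions 22–30, 37–45, 81–89.
The reverse primer's reverse complement is GCATGCT, matching at positions 119–125.
Each forward site pairs with the reverse site to give a product ending at position 125: sizes 104, 89, 45 bp.

104 bp, 89 bp, 45 bp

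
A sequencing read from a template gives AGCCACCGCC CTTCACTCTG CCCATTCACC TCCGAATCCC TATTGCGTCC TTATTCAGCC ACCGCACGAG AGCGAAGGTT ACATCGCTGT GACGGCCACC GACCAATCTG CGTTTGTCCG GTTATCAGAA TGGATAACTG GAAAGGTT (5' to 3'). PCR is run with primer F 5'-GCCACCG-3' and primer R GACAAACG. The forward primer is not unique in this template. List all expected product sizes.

The forward primer GCCACCG matches the top strand at positions 2–8, 58–64, 95–101.
The reverse primer's reverse complement is CGTTTGTC, matching at positions 111–118.
Each forward site pairs with the reverse site to give a product ending at position 118: sizes 117, 61, 24 bp.

117 bp, 61 bp, 24 bp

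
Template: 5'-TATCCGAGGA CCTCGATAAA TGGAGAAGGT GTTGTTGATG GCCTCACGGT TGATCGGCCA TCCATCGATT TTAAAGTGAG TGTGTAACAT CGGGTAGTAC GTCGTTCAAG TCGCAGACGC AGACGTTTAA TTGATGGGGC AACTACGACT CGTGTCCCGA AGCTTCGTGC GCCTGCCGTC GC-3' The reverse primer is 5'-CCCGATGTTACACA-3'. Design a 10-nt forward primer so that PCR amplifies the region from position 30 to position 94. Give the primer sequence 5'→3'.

The reverse primer's reverse complement TGTGTAACATCGGG matches the template at positions 81–94; the product starts at position 30.
The forward primer is identical to the top strand over positions 30–39: TGTTGTTGAT.

5'-TGTTGTTGAT-3'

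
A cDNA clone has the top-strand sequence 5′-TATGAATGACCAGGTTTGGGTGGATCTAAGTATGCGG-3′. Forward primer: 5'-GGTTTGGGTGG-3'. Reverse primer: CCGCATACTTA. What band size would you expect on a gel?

Forward primer GGTTTGGGTGG is found on the top strand at positions 13–23.
The reverse primer's reverse complement is TAAGTATGCGG, which matches the template at positions 27–37.
The product runs from position 13 to position 37, so its length is 37 − 13 + 1 = 25 bp.

25 bp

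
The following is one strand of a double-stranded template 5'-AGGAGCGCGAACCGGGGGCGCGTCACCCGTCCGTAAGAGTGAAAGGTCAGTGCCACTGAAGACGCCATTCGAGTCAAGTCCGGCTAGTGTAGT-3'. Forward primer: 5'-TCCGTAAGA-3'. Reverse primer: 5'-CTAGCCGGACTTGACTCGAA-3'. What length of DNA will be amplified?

Scanning the template, TCCGTAAGA occurs at positions 30–38; this primer anneals to the bottom strand there with its 3' end pointing downstream.
Reverse complement of the reverse primer: TTCGAGTCAAGTCCGGCTAG. This occurs on the top strand at positions 68–87.
The product runs from position 30 to position 87, so its length is 87 − 30 + 1 = 58 bp.

58 bp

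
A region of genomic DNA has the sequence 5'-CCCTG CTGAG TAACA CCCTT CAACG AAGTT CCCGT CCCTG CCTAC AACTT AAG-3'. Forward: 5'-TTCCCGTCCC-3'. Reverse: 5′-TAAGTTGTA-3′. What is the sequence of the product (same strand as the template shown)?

5'-TTCCCGTCCCTGCCTACAACTTA-3'

The forward primer matches the template at positions 29–38.
Taking the reverse complement of TAAGTTGTA gives TACAACTTA, found at positions 43–51 on the template; the primer anneals here to the top strand with its 3' end pointing upstream.
The product is the template from position 29 through 51 (23 bp).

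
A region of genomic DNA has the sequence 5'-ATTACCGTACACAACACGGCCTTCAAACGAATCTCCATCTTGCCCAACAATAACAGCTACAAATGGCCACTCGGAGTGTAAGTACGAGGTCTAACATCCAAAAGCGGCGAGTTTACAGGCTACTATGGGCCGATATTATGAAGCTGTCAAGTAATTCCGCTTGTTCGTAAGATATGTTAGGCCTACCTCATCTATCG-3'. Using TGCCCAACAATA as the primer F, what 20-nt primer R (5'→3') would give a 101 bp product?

The forward primer binds at positions 41–52, so a 101 bp product ends at position 41 + 101 − 1 = 141.
The reverse primer anneals to the top strand over positions 122–141, i.e. to ACTATGGGCCGATATTATGA.
Its sequence written 5'→3' is the reverse complement: TCATAATATCGGCCCATAGT.

5'-TCATAATATCGGCCCATAGT-3'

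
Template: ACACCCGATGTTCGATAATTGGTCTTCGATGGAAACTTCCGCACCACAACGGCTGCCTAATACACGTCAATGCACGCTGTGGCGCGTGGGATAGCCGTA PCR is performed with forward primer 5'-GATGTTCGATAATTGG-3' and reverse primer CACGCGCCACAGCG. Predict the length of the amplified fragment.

Forward primer GATGTTCGATAATTGG is found on the top strand at positions 7–22.
Reverse complement of the reverse primer: CGCTGTGGCGCGTG. This occurs on the top strand at positions 75–88.
Amplicon spans positions 7–88: 82 bp.

82 bp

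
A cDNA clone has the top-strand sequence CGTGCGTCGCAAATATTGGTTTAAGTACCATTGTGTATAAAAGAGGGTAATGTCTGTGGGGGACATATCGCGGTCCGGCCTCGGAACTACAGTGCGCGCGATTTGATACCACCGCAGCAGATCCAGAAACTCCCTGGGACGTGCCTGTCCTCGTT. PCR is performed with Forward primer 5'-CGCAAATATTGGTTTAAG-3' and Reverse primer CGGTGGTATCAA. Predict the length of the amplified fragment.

The forward primer matches the template at positions 8–25.
Reverse complement of the reverse primer: TTGATACCACCG. This occurs on the top strand at positions 103–114.
Amplicon spans positions 8–114: 107 bp.

107 bp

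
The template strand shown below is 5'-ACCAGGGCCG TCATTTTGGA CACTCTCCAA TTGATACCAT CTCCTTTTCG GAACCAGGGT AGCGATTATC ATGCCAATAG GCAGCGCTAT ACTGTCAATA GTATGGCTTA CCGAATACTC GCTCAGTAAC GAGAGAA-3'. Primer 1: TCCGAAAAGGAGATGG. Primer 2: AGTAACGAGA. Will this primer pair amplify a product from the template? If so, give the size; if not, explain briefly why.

Primer 1 (TCCGAAAAGGAGATGG) has reverse complement CCATCTCCTTTTCGGA, which matches the top strand at positions 37–52; primer 1 anneals to the top strand there with its 3' end pointing upstream toward position 37.
Primer 2 (AGTAACGAGA) matches the top strand directly at positions 125–134; it anneals to the bottom strand with its 3' end pointing downstream toward position 134.
The 3' ends diverge (primer 1 extends toward position 1, primer 2 toward position 137), so the primers never converge on a shared product.

No product — the primers' 3' ends point away from each other.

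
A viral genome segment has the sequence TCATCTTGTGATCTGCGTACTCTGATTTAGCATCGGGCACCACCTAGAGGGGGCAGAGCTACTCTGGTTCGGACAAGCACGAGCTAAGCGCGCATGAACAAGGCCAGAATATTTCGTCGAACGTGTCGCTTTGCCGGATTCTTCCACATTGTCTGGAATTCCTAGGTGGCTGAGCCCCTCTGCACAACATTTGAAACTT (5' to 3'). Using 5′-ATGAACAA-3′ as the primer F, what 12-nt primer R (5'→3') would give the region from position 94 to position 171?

5'-AGCCACCTAGGA-3'

The product's 3' end on the top strand is position 171.
The reverse primer anneals to the top strand over positions 160–171, i.e. to TCCTAGGTGGCT.
Its sequence written 5'→3' is the reverse complement: AGCCACCTAGGA.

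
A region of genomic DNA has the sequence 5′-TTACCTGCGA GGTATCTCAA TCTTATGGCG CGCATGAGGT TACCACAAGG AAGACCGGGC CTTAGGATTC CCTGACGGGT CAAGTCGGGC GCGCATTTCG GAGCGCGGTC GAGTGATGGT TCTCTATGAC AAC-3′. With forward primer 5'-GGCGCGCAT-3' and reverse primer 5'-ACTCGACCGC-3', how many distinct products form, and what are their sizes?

Two products: 88 bp, 27 bp

The forward primer GGCGCGCAT matches the top strand at positions 27–35, 88–96.
The reverse primer's reverse complement is GCGGTCGAGT, matching at positions 105–114.
Each forward site pairs with the reverse site to give a product ending at position 114: sizes 88, 27 bp.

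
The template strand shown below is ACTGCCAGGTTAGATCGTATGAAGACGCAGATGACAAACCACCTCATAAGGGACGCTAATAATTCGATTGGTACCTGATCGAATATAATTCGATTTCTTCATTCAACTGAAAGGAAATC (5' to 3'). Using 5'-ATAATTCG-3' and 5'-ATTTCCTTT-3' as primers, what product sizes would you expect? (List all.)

60 bp, 34 bp

The forward primer ATAATTCG matches the top strand at positions 59–66, 85–92.
The reverse primer's reverse complement is AAAGGAAAT, matching at positions 110–118.
Each forward site pairs with the reverse site to give a product ending at position 118: sizes 60, 34 bp.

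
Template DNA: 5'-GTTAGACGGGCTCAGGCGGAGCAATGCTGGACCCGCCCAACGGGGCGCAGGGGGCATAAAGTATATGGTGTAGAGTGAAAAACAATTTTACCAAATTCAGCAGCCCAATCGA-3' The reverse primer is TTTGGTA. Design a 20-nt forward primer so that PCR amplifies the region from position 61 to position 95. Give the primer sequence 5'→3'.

5'-GTATATGGTGTAGAGTGAAA-3'

The reverse primer's reverse complement TACCAAA matches the template at positions 89–95; the product starts at position 61.
The forward primer is identical to the top strand over positions 61–80: GTATATGGTGTAGAGTGAAA.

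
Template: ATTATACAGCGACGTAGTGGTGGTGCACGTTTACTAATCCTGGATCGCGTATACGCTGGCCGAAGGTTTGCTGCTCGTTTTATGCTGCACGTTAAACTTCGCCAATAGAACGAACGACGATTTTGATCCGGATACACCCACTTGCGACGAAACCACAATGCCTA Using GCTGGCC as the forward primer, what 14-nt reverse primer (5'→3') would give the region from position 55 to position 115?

5'-GTTCGTTCTATTGG-3'

The product's 3' end on the top strand is position 115.
The reverse primer anneals to the top strand over positions 102–115, i.e. to CCAATAGAACGAAC.
Its sequence written 5'→3' is the reverse complement: GTTCGTTCTATTGG.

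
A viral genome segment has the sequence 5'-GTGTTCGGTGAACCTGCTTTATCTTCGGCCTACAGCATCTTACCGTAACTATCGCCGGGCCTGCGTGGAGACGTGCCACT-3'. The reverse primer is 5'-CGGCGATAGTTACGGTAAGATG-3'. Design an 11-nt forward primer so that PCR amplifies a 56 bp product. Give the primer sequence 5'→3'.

5'-TGTTCGGTGAA-3'

The reverse primer's reverse complement CATCTTACCGTAACTATCGCCG matches the template at positions 36–57, so the product ends at position 57.
A 56 bp product then starts at position 57 − 56 + 1 = 2.
The forward primer is identical to the top strand there: TGTTCGGTGAA.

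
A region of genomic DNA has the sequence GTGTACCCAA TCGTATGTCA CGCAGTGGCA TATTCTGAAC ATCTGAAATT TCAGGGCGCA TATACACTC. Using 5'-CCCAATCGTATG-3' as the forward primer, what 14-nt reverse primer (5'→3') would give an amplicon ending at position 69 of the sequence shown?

The forward primer binds at positions 6–17; the product's 3' end on the top strand is position 69.
The reverse primer anneals to the top strand over positions 56–69, i.e. to GCGCATATACACTC.
Its sequence written 5'→3' is the reverse complement: GAGTGTATATGCGC.

5'-GAGTGTATATGCGC-3'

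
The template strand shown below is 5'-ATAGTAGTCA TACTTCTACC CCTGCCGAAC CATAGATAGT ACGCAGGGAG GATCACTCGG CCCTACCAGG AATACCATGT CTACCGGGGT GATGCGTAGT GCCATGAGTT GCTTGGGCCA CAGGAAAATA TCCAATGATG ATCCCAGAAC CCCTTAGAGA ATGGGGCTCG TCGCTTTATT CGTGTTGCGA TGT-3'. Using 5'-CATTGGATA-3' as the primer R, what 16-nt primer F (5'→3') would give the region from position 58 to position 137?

5'-CGGCCCTACCAGGAAT-3'

The reverse primer's reverse complement TATCCAATG matches the template at positions 129–137; the product starts at position 58.
The forward primer is identical to the top strand over positions 58–73: CGGCCCTACCAGGAAT.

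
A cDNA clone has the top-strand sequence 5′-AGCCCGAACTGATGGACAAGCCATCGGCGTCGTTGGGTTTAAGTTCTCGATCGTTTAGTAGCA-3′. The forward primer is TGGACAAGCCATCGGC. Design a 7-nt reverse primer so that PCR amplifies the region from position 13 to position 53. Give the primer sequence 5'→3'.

5'-CGATCGA-3'

The product's 3' end on the top strand is position 53.
The reverse primer anneals to the top strand over positions 47–53, i.e. to TCGATCG.
Its sequence written 5'→3' is the reverse complement: CGATCGA.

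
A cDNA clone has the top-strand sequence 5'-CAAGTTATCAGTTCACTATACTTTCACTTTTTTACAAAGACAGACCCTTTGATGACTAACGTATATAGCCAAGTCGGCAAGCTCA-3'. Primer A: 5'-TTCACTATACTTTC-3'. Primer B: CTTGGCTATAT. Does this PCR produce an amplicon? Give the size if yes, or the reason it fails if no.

Yes — a 62 bp product.

Primer A (TTCACTATACTTTC) matches the top strand at positions 12–25; it acts as a forward primer.
Primer B's reverse complement is ATATAGCCAAG, matching the top strand at positions 63–73; it acts as a reverse primer.
The 3' ends face each other across positions 12–73, giving a 62 bp product.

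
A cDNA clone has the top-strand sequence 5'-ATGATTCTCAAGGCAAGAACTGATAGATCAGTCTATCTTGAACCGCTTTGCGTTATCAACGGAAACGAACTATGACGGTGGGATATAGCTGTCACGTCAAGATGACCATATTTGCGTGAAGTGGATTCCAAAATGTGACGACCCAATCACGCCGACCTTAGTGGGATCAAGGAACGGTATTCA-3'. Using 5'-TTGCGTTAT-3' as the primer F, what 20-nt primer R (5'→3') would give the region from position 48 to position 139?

5'-GTCACATTTTGGAATCCACT-3'

The product's 3' end on the top strand is position 139.
The reverse primer anneals to the top strand over positions 120–139, i.e. to AGTGGATTCCAAAATGTGAC.
Its sequence written 5'→3' is the reverse complement: GTCACATTTTGGAATCCACT.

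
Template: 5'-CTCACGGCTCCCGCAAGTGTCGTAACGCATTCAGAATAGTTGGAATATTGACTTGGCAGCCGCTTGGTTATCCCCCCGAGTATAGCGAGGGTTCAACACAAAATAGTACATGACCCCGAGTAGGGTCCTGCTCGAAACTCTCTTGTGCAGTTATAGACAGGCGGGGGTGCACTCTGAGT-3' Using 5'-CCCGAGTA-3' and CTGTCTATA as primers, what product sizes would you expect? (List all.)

The forward primer CCCGAGTA matches the top strand at positions 75–82, 115–122.
The reverse primer's reverse complement is TATAGACAG, matching at positions 152–160.
Each forward site pairs with the reverse site to give a product ending at position 160: sizes 86, 46 bp.

86 bp, 46 bp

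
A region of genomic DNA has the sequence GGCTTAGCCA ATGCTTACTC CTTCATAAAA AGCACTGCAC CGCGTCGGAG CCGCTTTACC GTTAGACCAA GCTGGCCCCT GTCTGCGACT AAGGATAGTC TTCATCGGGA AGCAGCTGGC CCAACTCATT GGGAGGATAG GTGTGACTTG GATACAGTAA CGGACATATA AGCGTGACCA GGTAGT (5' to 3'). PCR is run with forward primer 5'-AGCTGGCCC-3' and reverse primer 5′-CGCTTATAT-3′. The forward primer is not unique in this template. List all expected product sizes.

The forward primer AGCTGGCCC matches the top strand at positions 70–78, 114–122.
The reverse primer's reverse complement is ATATAAGCG, matching at positions 166–174.
Each forward site pairs with the reverse site to give a product ending at position 174: sizes 105, 61 bp.

105 bp, 61 bp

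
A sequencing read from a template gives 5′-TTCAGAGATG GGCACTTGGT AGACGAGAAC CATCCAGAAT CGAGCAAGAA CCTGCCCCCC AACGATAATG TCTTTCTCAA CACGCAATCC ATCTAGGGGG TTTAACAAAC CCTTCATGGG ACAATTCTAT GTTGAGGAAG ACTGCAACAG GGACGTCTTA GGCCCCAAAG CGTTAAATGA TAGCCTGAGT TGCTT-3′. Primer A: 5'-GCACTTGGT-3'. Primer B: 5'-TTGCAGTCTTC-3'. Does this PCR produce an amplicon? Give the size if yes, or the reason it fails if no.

Yes — a 136 bp product.

Primer A (GCACTTGGT) matches the top strand at positions 12–20; it acts as a forward primer.
Primer B's reverse complement is GAAGACTGCAA, matching the top strand at positions 137–147; it acts as a reverse primer.
The 3' ends face each other across positions 12–147, giving a 136 bp product.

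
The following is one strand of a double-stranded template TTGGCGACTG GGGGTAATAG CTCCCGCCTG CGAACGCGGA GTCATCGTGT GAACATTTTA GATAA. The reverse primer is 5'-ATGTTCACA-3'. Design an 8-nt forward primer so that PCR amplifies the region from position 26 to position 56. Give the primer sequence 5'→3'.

The reverse primer's reverse complement TGTGAACAT matches the template at positions 48–56; the product starts at position 26.
The forward primer is identical to the top strand over positions 26–33: GCCTGCGA.

5'-GCCTGCGA-3'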